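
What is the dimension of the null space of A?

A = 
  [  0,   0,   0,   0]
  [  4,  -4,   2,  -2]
nullity(A) = 3

Row reduce:
Swap R1 ↔ R2
REF = 
  [  4,  -4,   2,  -2]
  [  0,   0,   0,   0]
Pivot columns: 1 → 1 pivot.
rank(A) = 1, so nullity(A) = 4 - 1 = 3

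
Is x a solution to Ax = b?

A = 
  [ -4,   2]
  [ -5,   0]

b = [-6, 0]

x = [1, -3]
No

Ax = [-10, -5] ≠ b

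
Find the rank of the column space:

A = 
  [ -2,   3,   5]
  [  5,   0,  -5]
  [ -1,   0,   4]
Row reduce:
R2 → R2 + (5/2)·R1
R3 → R3 - (1/2)·R1
R3 → R3 + (1/5)·R2
REF = 
  [  -2,    3,    5]
  [   0, 15/2, 15/2]
  [   0,    0,    3]
Pivot columns: 1, 2, 3 → 3 pivots.
dim(Col(A)) = number of pivot columns = 3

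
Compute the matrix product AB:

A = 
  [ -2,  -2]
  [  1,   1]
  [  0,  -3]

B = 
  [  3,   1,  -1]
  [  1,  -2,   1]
A is 3×2 and B is 2×3, so AB is 3×3. Each entry is (row of A)·(column of B):
AB[1,1] = (-2)(3) + (-2)(1) = -8
AB[1,2] = (-2)(1) + (-2)(-2) = 2
AB[1,3] = (-2)(-1) + (-2)(1) = 0
AB[2,1] = (1)(3) + (1)(1) = 4
AB[2,2] = (1)(1) + (1)(-2) = -1
AB[2,3] = (1)(-1) + (1)(1) = 0
AB[3,1] = (0)(3) + (-3)(1) = -3
AB[3,2] = (0)(1) + (-3)(-2) = 6
AB[3,3] = (0)(-1) + (-3)(1) = -3

AB = 
  [ -8,   2,   0]
  [  4,  -1,   0]
  [ -3,   6,  -3]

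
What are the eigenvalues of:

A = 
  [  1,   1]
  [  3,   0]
tr(A) = 1, det(A) = -3
Characteristic polynomial: λ² - tr(A)λ + det(A) = λ² - λ - 3
λ² - λ - 3 = 0  ⇒  λ = (1 ± √((-1)² - 4·(-3)))/2 = (1 ± √(13))/2
  = (1 + √13)/2,  (1 - √13)/2

λ = (1 + √13)/2, (1 - √13)/2  (≈ 2.303, -1.303)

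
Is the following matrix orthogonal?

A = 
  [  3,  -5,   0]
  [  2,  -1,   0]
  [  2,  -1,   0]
No

AᵀA = 
  [ 17, -19,   0]
  [-19,  27,   0]
  [  0,   0,   0]
≠ I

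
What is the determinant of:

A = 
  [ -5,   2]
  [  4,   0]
For a 2×2 matrix, det = ad - bc = (-5)(0) - (2)(4) = -8

det(A) = -8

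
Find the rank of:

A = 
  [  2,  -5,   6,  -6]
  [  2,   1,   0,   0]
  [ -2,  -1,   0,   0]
rank(A) = 2

Row reduce:
R2 → R2 - (1)·R1
R3 → R3 + (1)·R1
R3 → R3 + (1)·R2
REF = 
  [  2,  -5,   6,  -6]
  [  0,   6,  -6,   6]
  [  0,   0,   0,   0]
Pivot columns: 1, 2 → 2 pivots.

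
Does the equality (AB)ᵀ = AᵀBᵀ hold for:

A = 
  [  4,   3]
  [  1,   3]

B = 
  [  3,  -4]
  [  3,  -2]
No

(AB)ᵀ = 
  [ 21,  12]
  [-22, -10]

AᵀBᵀ = 
  [  8,  10]
  [ -3,   3]

The two matrices differ, so (AB)ᵀ ≠ AᵀBᵀ in general. The correct identity is (AB)ᵀ = BᵀAᵀ.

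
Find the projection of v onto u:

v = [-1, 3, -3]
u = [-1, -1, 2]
v·u = (-1)(-1) + (3)(-1) + (-3)(2) = -8
u·u = (-1)² + (-1)² + (2)² = 6
proj_u(v) = (v·u / u·u) × u = (-8/6) × u = (-4/3) × u

proj_u(v) = [4/3, 4/3, -8/3]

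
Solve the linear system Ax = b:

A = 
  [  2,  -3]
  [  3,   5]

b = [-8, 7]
x = [-1, 2]

Row reduce the augmented matrix [A|b]:
R2 → R2 - (3/2)·R1
REF = 
  [   2,   -3,   -8]
  [   0, 19/2,   19]

Back-substitution:
x₂ = 19 / (19/2) = 2
x₁ = (-8 - (-3)(2)) / 2 = -1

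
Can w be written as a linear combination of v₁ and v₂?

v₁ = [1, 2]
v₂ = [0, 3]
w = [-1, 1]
Yes

Form the augmented matrix and row-reduce:
[v₁|v₂|w] = 
  [  1,   0,  -1]
  [  2,   3,   1]
R2 → R2 - (2)·R1
REF = 
  [  1,   0,  -1]
  [  0,   3,   3]

No row of the form [0 0 | nonzero], so the system is consistent. Back-substitution gives c₁ = -1, c₂ = 1: w = (-1)·v₁ + (1)·v₂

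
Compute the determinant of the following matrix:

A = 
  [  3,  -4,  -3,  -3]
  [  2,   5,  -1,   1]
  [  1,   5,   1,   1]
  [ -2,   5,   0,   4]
Cofactor expansion along row 1: det(A) = a₁₁M₁₁ - a₁₂M₁₂ + a₁₃M₁₃ - a₁₄M₁₄

M₁₁ = det[[5, -1, 1]; [5, 1, 1]; [5, 0, 4]]
  = (5)·((1)(4) - (1)(0)) - (-1)·((5)(4) - (1)(5)) + (1)·((5)(0) - (1)(5))
  = (5)(4) - (-1)(15) + (1)(-5)
  = 30
M₁₂ = det[[2, -1, 1]; [1, 1, 1]; [-2, 0, 4]]
  = (2)·((1)(4) - (1)(0)) - (-1)·((1)(4) - (1)(-2)) + (1)·((1)(0) - (1)(-2))
  = (2)(4) - (-1)(6) + (1)(2)
  = 16
M₁₃ = det[[2, 5, 1]; [1, 5, 1]; [-2, 5, 4]]
  = (2)·((5)(4) - (1)(5)) - (5)·((1)(4) - (1)(-2)) + (1)·((1)(5) - (5)(-2))
  = (2)(15) - (5)(6) + (1)(15)
  = 15
M₁₄ = det[[2, 5, -1]; [1, 5, 1]; [-2, 5, 0]]
  = (2)·((5)(0) - (1)(5)) - (5)·((1)(0) - (1)(-2)) + (-1)·((1)(5) - (5)(-2))
  = (2)(-5) - (5)(2) + (-1)(15)
  = -35

det(A) = (3)(30) - (-4)(16) + (-3)(15) - (-3)(-35) = 4

det(A) = 4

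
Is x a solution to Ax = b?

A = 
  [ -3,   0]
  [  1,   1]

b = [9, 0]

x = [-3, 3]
Yes

Ax = [9, 0] = b ✓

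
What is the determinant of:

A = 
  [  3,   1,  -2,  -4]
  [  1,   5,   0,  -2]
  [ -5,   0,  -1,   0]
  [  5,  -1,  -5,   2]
-646

Cofactor expansion along row 1: det(A) = a₁₁M₁₁ - a₁₂M₁₂ + a₁₃M₁₃ - a₁₄M₁₄

M₁₁ = det[[5, 0, -2]; [0, -1, 0]; [-1, -5, 2]]
  = (5)·((-1)(2) - (0)(-5)) - (0)·((0)(2) - (0)(-1)) + (-2)·((0)(-5) - (-1)(-1))
  = (5)(-2) - (0)(0) + (-2)(-1)
  = -8
M₁₂ = det[[1, 0, -2]; [-5, -1, 0]; [5, -5, 2]]
  = (1)·((-1)(2) - (0)(-5)) - (0)·((-5)(2) - (0)(5)) + (-2)·((-5)(-5) - (-1)(5))
  = (1)(-2) - (0)(-10) + (-2)(30)
  = -62
M₁₃ = det[[1, 5, -2]; [-5, 0, 0]; [5, -1, 2]]
  = (1)·((0)(2) - (0)(-1)) - (5)·((-5)(2) - (0)(5)) + (-2)·((-5)(-1) - (0)(5))
  = (1)(0) - (5)(-10) + (-2)(5)
  = 40
M₁₄ = det[[1, 5, 0]; [-5, 0, -1]; [5, -1, -5]]
  = (1)·((0)(-5) - (-1)(-1)) - (5)·((-5)(-5) - (-1)(5)) + (0)·((-5)(-1) - (0)(5))
  = (1)(-1) - (5)(30) + (0)(5)
  = -151

det(A) = (3)(-8) - (1)(-62) + (-2)(40) - (-4)(-151) = -646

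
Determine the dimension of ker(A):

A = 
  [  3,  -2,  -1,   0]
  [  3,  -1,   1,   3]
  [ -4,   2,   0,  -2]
nullity(A) = 2

Row reduce:
R2 → R2 - (1)·R1
R3 → R3 + (4/3)·R1
R3 → R3 + (2/3)·R2
REF = 
  [  3,  -2,  -1,   0]
  [  0,   1,   2,   3]
  [  0,   0,   0,   0]
Pivot columns: 1, 2 → 2 pivots.
rank(A) = 2, so nullity(A) = 4 - 2 = 2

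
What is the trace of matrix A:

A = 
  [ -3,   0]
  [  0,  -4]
-7

tr(A) = -3 + -4 = -7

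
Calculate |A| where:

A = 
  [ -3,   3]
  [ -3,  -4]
For a 2×2 matrix, det = ad - bc = (-3)(-4) - (3)(-3) = 21

det(A) = 21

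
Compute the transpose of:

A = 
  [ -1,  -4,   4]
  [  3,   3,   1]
Aᵀ = 
  [ -1,   3]
  [ -4,   3]
  [  4,   1]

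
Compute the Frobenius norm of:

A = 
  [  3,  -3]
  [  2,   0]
||A||_F = 4.69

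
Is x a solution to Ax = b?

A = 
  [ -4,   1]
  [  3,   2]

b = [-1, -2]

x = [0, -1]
Yes

Ax = [-1, -2] = b ✓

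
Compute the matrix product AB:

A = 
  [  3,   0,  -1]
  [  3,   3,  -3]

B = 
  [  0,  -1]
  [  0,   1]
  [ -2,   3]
AB = 
  [  2,  -6]
  [  6,  -9]

A is 2×3 and B is 3×2, so AB is 2×2. Each entry is (row of A)·(column of B):
AB[1,1] = (3)(0) + (0)(0) + (-1)(-2) = 2
AB[1,2] = (3)(-1) + (0)(1) + (-1)(3) = -6
AB[2,1] = (3)(0) + (3)(0) + (-3)(-2) = 6
AB[2,2] = (3)(-1) + (3)(1) + (-3)(3) = -9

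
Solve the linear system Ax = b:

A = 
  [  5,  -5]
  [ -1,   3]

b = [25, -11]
Row reduce the augmented matrix [A|b]:
R2 → R2 + (1/5)·R1
REF = 
  [  5,  -5,  25]
  [  0,   2,  -6]

Back-substitution:
x₂ = (-6) / 2 = -3
x₁ = (25 - (-5)(-3)) / 5 = 2

x = [2, -3]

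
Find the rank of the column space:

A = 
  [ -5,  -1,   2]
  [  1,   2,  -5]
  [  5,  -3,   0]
dim(Col(A)) = 3

Row reduce:
R2 → R2 + (1/5)·R1
R3 → R3 + (1)·R1
R3 → R3 + (20/9)·R2
REF = 
  [   -5,    -1,     2]
  [    0,   9/5, -23/5]
  [    0,     0, -74/9]
Pivot columns: 1, 2, 3 → 3 pivots.
dim(Col(A)) = number of pivot columns = 3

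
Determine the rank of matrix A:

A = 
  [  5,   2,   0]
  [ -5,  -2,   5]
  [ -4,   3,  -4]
rank(A) = 3

Row reduce:
R2 → R2 + (1)·R1
R3 → R3 + (4/5)·R1
Swap R2 ↔ R3
REF = 
  [   5,    2,    0]
  [   0, 23/5,   -4]
  [   0,    0,    5]
Pivot columns: 1, 2, 3 → 3 pivots.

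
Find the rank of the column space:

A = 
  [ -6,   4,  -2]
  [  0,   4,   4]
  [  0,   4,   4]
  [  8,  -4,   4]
Row reduce:
R4 → R4 + (4/3)·R1
R3 → R3 - (1)·R2
R4 → R4 - (1/3)·R2
REF = 
  [ -6,   4,  -2]
  [  0,   4,   4]
  [  0,   0,   0]
  [  0,   0,   0]
Pivot columns: 1, 2 → 2 pivots.
dim(Col(A)) = number of pivot columns = 2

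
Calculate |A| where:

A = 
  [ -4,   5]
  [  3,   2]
-23

For a 2×2 matrix, det = ad - bc = (-4)(2) - (5)(3) = -23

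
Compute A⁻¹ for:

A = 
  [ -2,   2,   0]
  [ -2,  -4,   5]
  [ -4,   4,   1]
det(A) = (-2)·((-4)(1) - (5)(4)) - (2)·((-2)(1) - (5)(-4)) + (0)·((-2)(4) - (-4)(-4))
  = (-2)(-24) - (2)(18) + (0)(-24)
  = 12
det(A) = 12 ≠ 0, so A is invertible.

Cofactors Cᵢⱼ = (-1)ⁱ⁺ʲ·Mᵢⱼ:
C = 
  [-24, -18, -24]
  [ -2,  -2,   0]
  [ 10,  10,  12]

adj(A) = Cᵀ:
adj(A) = 
  [-24,  -2,  10]
  [-18,  -2,  10]
  [-24,   0,  12]

A⁻¹ = (1/12) · adj(A):
A⁻¹ = 
  [  -2, -1/6,  5/6]
  [-3/2, -1/6,  5/6]
  [  -2,    0,    1]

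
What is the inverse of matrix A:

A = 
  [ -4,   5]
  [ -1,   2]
det(A) = (-4)(2) - (5)(-1) = -3
For a 2×2 matrix, A⁻¹ = (1/det(A)) · [[d, -b], [-c, a]]
    = (-1/3) · [[2, -5], [1, -4]]

A⁻¹ = 
  [-2/3,  5/3]
  [-1/3,  4/3]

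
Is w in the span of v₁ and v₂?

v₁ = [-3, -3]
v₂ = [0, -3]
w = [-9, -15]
Yes

Form the augmented matrix and row-reduce:
[v₁|v₂|w] = 
  [ -3,   0,  -9]
  [ -3,  -3, -15]
R2 → R2 - (1)·R1
REF = 
  [ -3,   0,  -9]
  [  0,  -3,  -6]

No row of the form [0 0 | nonzero], so the system is consistent. Back-substitution gives c₁ = 3, c₂ = 2: w = (3)·v₁ + (2)·v₂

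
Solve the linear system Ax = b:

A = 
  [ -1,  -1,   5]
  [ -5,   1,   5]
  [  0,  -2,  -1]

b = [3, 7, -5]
Row reduce the augmented matrix [A|b]:
R2 → R2 - (5)·R1
R3 → R3 + (1/3)·R2
REF = 
  [   -1,    -1,     5,     3]
  [    0,     6,   -20,    -8]
  [    0,     0, -23/3, -23/3]

Back-substitution:
x₃ = (-23/3) / (-23/3) = 1
x₂ = (-8 - (-20)(1)) / 6 = 2
x₁ = (3 - (-1)(2) - (5)(1)) / (-1) = 0

x = [0, 2, 1]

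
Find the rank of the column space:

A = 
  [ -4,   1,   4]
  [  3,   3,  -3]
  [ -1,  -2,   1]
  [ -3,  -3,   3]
dim(Col(A)) = 2

Row reduce:
R2 → R2 + (3/4)·R1
R3 → R3 - (1/4)·R1
R4 → R4 - (3/4)·R1
R3 → R3 + (3/5)·R2
R4 → R4 + (1)·R2
REF = 
  [  -4,    1,    4]
  [   0, 15/4,    0]
  [   0,    0,    0]
  [   0,    0,    0]
Pivot columns: 1, 2 → 2 pivots.
dim(Col(A)) = number of pivot columns = 2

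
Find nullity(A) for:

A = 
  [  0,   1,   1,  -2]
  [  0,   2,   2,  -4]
nullity(A) = 3

Row reduce:
R2 → R2 - (2)·R1
REF = 
  [  0,   1,   1,  -2]
  [  0,   0,   0,   0]
Pivot columns: 2 → 1 pivot.
rank(A) = 1, so nullity(A) = 4 - 1 = 3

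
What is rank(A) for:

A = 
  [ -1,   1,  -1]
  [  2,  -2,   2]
Row reduce:
R2 → R2 + (2)·R1
REF = 
  [ -1,   1,  -1]
  [  0,   0,   0]
Pivot columns: 1 → 1 pivot.

rank(A) = 1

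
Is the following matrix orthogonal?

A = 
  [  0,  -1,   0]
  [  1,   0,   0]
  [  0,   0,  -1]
Yes

AᵀA = 
  [  1,   0,   0]
  [  0,   1,   0]
  [  0,   0,   1]
= I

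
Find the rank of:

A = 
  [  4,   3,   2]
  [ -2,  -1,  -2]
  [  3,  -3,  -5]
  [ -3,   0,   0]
rank(A) = 3

Row reduce:
R2 → R2 + (1/2)·R1
R3 → R3 - (3/4)·R1
R4 → R4 + (3/4)·R1
R3 → R3 + (21/2)·R2
R4 → R4 - (9/2)·R2
R4 → R4 + (6/17)·R3
REF = 
  [  4,   3,   2]
  [  0, 1/2,  -1]
  [  0,   0, -17]
  [  0,   0,   0]
Pivot columns: 1, 2, 3 → 3 pivots.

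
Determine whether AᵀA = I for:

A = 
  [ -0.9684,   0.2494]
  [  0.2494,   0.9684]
Yes

AᵀA = 
  [  1,   0]
  [  0,   1]
≈ I (equal to I up to the 4-dp rounding of the entries)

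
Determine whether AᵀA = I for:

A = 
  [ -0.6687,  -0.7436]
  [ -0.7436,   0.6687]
Yes

AᵀA = 
  [  1.0001,   0]
  [  0,   1.0001]
≈ I (equal to I up to the 4-dp rounding of the entries)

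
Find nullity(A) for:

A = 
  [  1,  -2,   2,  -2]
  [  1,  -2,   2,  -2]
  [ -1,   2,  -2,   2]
nullity(A) = 3

Row reduce:
R2 → R2 - (1)·R1
R3 → R3 + (1)·R1
REF = 
  [  1,  -2,   2,  -2]
  [  0,   0,   0,   0]
  [  0,   0,   0,   0]
Pivot columns: 1 → 1 pivot.
rank(A) = 1, so nullity(A) = 4 - 1 = 3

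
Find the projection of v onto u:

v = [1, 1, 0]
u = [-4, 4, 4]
proj_u(v) = [0, 0, 0]

v·u = (1)(-4) + (1)(4) + (0)(4) = 0
u·u = (-4)² + (4)² + (4)² = 48
proj_u(v) = (v·u / u·u) × u = (0/48) × u = (0) × u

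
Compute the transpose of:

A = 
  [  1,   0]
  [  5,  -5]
Aᵀ = 
  [  1,   5]
  [  0,  -5]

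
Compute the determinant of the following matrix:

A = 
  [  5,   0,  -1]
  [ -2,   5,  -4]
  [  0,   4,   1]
Cofactor expansion along row 1:
det(A) = (5)·((5)(1) - (-4)(4)) - (0)·((-2)(1) - (-4)(0)) + (-1)·((-2)(4) - (5)(0))
  = (5)(21) - (0)(-2) + (-1)(-8)
  = 113

det(A) = 113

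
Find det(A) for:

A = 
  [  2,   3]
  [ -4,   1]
14

For a 2×2 matrix, det = ad - bc = (2)(1) - (3)(-4) = 14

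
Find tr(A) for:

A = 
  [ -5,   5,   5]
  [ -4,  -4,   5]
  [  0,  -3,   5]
-4

tr(A) = -5 + -4 + 5 = -4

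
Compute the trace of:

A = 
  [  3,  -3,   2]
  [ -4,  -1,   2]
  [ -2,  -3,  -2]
0

tr(A) = 3 + -1 + -2 = 0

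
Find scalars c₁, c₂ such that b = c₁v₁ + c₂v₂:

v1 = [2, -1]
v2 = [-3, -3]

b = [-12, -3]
c1 = -3, c2 = 2

b = -3·v1 + 2·v2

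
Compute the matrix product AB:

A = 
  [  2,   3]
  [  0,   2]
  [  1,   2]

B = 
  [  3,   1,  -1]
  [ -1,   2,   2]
A is 3×2 and B is 2×3, so AB is 3×3. Each entry is (row of A)·(column of B):
AB[1,1] = (2)(3) + (3)(-1) = 3
AB[1,2] = (2)(1) + (3)(2) = 8
AB[1,3] = (2)(-1) + (3)(2) = 4
AB[2,1] = (0)(3) + (2)(-1) = -2
AB[2,2] = (0)(1) + (2)(2) = 4
AB[2,3] = (0)(-1) + (2)(2) = 4
AB[3,1] = (1)(3) + (2)(-1) = 1
AB[3,2] = (1)(1) + (2)(2) = 5
AB[3,3] = (1)(-1) + (2)(2) = 3

AB = 
  [  3,   8,   4]
  [ -2,   4,   4]
  [  1,   5,   3]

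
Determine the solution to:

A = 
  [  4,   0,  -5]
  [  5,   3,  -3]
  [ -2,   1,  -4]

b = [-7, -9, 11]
Row reduce the augmented matrix [A|b]:
R2 → R2 - (5/4)·R1
R3 → R3 + (1/2)·R1
R3 → R3 - (1/3)·R2
REF = 
  [     4,      0,     -5,     -7]
  [     0,      3,   13/4,   -1/4]
  [     0,      0, -91/12,  91/12]

Back-substitution:
x₃ = (91/12) / (-91/12) = -1
x₂ = (-1/4 - (13/4)(-1)) / 3 = 1
x₁ = (-7 - (0)(1) - (-5)(-1)) / 4 = -3

x = [-3, 1, -1]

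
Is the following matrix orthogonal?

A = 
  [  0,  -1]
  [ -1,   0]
Yes

AᵀA = 
  [  1,   0]
  [  0,   1]
= I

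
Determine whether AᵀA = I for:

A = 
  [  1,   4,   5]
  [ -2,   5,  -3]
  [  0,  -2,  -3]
No

AᵀA = 
  [  5,  -6,  11]
  [ -6,  45,  11]
  [ 11,  11,  43]
≠ I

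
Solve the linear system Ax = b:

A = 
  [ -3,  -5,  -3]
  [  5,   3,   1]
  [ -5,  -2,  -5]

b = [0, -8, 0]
Row reduce the augmented matrix [A|b]:
R2 → R2 + (5/3)·R1
R3 → R3 - (5/3)·R1
R3 → R3 + (19/16)·R2
REF = 
  [   -3,    -5,    -3,     0]
  [    0, -16/3,    -4,    -8]
  [    0,     0, -19/4, -19/2]

Back-substitution:
x₃ = (-19/2) / (-19/4) = 2
x₂ = (-8 - (-4)(2)) / (-16/3) = 0
x₁ = (0 - (-5)(0) - (-3)(2)) / (-3) = -2

x = [-2, 0, 2]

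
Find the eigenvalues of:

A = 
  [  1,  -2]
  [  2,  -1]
tr(A) = 0, det(A) = 3
Characteristic polynomial: λ² - tr(A)λ + det(A) = λ² + 3
λ² + 3 = 0  ⇒  λ = (0 ± √((0)² - 4·(3)))/2 = (0 ± √(-12))/2
  = i√3,  -i√3

λ = i√3, -i√3  (≈ 0 + 1.732i, 0 - 1.732i)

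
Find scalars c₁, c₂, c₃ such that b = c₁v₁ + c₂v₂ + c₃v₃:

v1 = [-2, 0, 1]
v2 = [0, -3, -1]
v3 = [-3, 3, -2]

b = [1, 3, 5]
c1 = 1, c2 = -2, c3 = -1

b = 1·v1 + -2·v2 + -1·v3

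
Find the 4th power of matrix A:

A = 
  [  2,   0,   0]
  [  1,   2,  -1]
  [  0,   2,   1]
A² = A·A:
A²[1,1] = (2)(2) + (0)(1) + (0)(0) = 4
A²[1,2] = (2)(0) + (0)(2) + (0)(2) = 0
A²[1,3] = (2)(0) + (0)(-1) + (0)(1) = 0
A²[2,1] = (1)(2) + (2)(1) + (-1)(0) = 4
A²[2,2] = (1)(0) + (2)(2) + (-1)(2) = 2
A²[2,3] = (1)(0) + (2)(-1) + (-1)(1) = -3
A²[3,1] = (0)(2) + (2)(1) + (1)(0) = 2
A²[3,2] = (0)(0) + (2)(2) + (1)(2) = 6
A²[3,3] = (0)(0) + (2)(-1) + (1)(1) = -1
A² = 
  [  4,   0,   0]
  [  4,   2,  -3]
  [  2,   6,  -1]

A^3 = A^2·A:
A^3[1,1] = (4)(2) + (0)(1) + (0)(0) = 8
A^3[1,2] = (4)(0) + (0)(2) + (0)(2) = 0
A^3[1,3] = (4)(0) + (0)(-1) + (0)(1) = 0
A^3[2,1] = (4)(2) + (2)(1) + (-3)(0) = 10
A^3[2,2] = (4)(0) + (2)(2) + (-3)(2) = -2
A^3[2,3] = (4)(0) + (2)(-1) + (-3)(1) = -5
A^3[3,1] = (2)(2) + (6)(1) + (-1)(0) = 10
A^3[3,2] = (2)(0) + (6)(2) + (-1)(2) = 10
A^3[3,3] = (2)(0) + (6)(-1) + (-1)(1) = -7
A^3 = 
  [  8,   0,   0]
  [ 10,  -2,  -5]
  [ 10,  10,  -7]

A^4 = A^3·A:
A^4[1,1] = (8)(2) + (0)(1) + (0)(0) = 16
A^4[1,2] = (8)(0) + (0)(2) + (0)(2) = 0
A^4[1,3] = (8)(0) + (0)(-1) + (0)(1) = 0
A^4[2,1] = (10)(2) + (-2)(1) + (-5)(0) = 18
A^4[2,2] = (10)(0) + (-2)(2) + (-5)(2) = -14
A^4[2,3] = (10)(0) + (-2)(-1) + (-5)(1) = -3
A^4[3,1] = (10)(2) + (10)(1) + (-7)(0) = 30
A^4[3,2] = (10)(0) + (10)(2) + (-7)(2) = 6
A^4[3,3] = (10)(0) + (10)(-1) + (-7)(1) = -17
A^4 = 
  [ 16,   0,   0]
  [ 18, -14,  -3]
  [ 30,   6, -17]

Therefore
A^4 = 
  [ 16,   0,   0]
  [ 18, -14,  -3]
  [ 30,   6, -17]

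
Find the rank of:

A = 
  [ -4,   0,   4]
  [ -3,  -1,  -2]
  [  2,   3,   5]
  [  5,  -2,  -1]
Row reduce:
R2 → R2 - (3/4)·R1
R3 → R3 + (1/2)·R1
R4 → R4 + (5/4)·R1
R3 → R3 + (3)·R2
R4 → R4 - (2)·R2
R4 → R4 + (7/4)·R3
REF = 
  [ -4,   0,   4]
  [  0,  -1,  -5]
  [  0,   0,  -8]
  [  0,   0,   0]
Pivot columns: 1, 2, 3 → 3 pivots.

rank(A) = 3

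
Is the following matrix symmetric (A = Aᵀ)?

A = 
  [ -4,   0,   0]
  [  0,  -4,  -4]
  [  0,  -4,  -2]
Yes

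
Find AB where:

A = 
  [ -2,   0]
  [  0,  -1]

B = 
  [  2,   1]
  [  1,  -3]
AB = 
  [ -4,  -2]
  [ -1,   3]

A is 2×2 and B is 2×2, so AB is 2×2. Each entry is (row of A)·(column of B):
AB[1,1] = (-2)(2) + (0)(1) = -4
AB[1,2] = (-2)(1) + (0)(-3) = -2
AB[2,1] = (0)(2) + (-1)(1) = -1
AB[2,2] = (0)(1) + (-1)(-3) = 3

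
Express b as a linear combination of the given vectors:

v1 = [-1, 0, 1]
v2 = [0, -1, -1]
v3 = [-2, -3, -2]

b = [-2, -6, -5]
c1 = 0, c2 = 3, c3 = 1

b = 0·v1 + 3·v2 + 1·v3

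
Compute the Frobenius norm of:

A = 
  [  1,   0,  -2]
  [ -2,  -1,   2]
||A||_F = 3.742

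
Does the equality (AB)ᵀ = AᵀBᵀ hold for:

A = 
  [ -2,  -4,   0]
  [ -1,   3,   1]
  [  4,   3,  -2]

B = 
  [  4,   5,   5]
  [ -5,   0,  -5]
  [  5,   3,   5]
No

(AB)ᵀ = 
  [ 12, -14,  -9]
  [-10,  -2,  14]
  [ 10, -15,  -5]

AᵀBᵀ = 
  [  7, -10,   7]
  [ 14,   5,   4]
  [ -5,  10,  -7]

The two matrices differ, so (AB)ᵀ ≠ AᵀBᵀ in general. The correct identity is (AB)ᵀ = BᵀAᵀ.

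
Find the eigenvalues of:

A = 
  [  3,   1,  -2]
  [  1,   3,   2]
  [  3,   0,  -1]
λ = 4, (1 + i√15)/2, (1 - i√15)/2  (≈ 4, 0.5 + 1.936i, 0.5 - 1.936i)

Characteristic polynomial: det(λI - A) = λ³ - 5λ² + 8λ - 16
Testing integer divisors of the constant term: p(4) = 0, so (λ - 4) is a factor:
p(λ) = (λ - 4)(λ² - λ + 4)
λ² - λ + 4 = 0  ⇒  λ = (1 ± √((-1)² - 4·(4)))/2 = (1 ± √(-15))/2
  = (1 + i√15)/2,  (1 - i√15)/2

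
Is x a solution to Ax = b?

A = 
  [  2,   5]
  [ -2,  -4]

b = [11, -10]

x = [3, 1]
Yes

Ax = [11, -10] = b ✓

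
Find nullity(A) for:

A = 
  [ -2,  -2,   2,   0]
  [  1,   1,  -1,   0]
nullity(A) = 3

Row reduce:
R2 → R2 + (1/2)·R1
REF = 
  [ -2,  -2,   2,   0]
  [  0,   0,   0,   0]
Pivot columns: 1 → 1 pivot.
rank(A) = 1, so nullity(A) = 4 - 1 = 3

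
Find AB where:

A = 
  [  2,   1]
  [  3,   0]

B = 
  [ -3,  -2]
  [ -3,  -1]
A is 2×2 and B is 2×2, so AB is 2×2. Each entry is (row of A)·(column of B):
AB[1,1] = (2)(-3) + (1)(-3) = -9
AB[1,2] = (2)(-2) + (1)(-1) = -5
AB[2,1] = (3)(-3) + (0)(-3) = -9
AB[2,2] = (3)(-2) + (0)(-1) = -6

AB = 
  [ -9,  -5]
  [ -9,  -6]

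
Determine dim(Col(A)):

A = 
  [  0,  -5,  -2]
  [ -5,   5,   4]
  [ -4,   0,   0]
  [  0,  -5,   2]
dim(Col(A)) = 3

Row reduce:
Swap R1 ↔ R2
R3 → R3 - (4/5)·R1
R3 → R3 - (4/5)·R2
R4 → R4 - (1)·R2
R4 → R4 + (5/2)·R3
REF = 
  [  -5,    5,    4]
  [   0,   -5,   -2]
  [   0,    0, -8/5]
  [   0,    0,    0]
Pivot columns: 1, 2, 3 → 3 pivots.
dim(Col(A)) = number of pivot columns = 3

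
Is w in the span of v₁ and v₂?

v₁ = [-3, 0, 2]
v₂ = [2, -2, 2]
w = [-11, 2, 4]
Yes

Form the augmented matrix and row-reduce:
[v₁|v₂|w] = 
  [ -3,   2, -11]
  [  0,  -2,   2]
  [  2,   2,   4]
R3 → R3 + (2/3)·R1
R3 → R3 + (5/3)·R2
REF = 
  [ -3,   2, -11]
  [  0,  -2,   2]
  [  0,   0,   0]

No row of the form [0 0 | nonzero], so the system is consistent. Back-substitution gives c₁ = 3, c₂ = -1: w = (3)·v₁ + (-1)·v₂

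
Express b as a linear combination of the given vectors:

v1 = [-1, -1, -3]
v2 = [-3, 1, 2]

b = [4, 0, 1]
c1 = -1, c2 = -1

b = -1·v1 + -1·v2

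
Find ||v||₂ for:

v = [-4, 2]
4.472

||v||₂ = √((-4)² + (2)²) = √20 = 4.472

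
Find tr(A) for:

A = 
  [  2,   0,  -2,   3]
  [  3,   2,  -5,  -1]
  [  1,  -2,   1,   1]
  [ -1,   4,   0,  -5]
0

tr(A) = 2 + 2 + 1 + -5 = 0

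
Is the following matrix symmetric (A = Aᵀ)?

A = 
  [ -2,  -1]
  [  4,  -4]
No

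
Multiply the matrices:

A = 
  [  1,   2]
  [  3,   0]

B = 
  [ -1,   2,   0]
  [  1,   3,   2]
A is 2×2 and B is 2×3, so AB is 2×3. Each entry is (row of A)·(column of B):
AB[1,1] = (1)(-1) + (2)(1) = 1
AB[1,2] = (1)(2) + (2)(3) = 8
AB[1,3] = (1)(0) + (2)(2) = 4
AB[2,1] = (3)(-1) + (0)(1) = -3
AB[2,2] = (3)(2) + (0)(3) = 6
AB[2,3] = (3)(0) + (0)(2) = 0

AB = 
  [  1,   8,   4]
  [ -3,   6,   0]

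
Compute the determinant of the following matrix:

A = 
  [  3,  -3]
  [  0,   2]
6

For a 2×2 matrix, det = ad - bc = (3)(2) - (-3)(0) = 6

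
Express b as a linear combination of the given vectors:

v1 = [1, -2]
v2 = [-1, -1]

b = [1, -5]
c1 = 2, c2 = 1

b = 2·v1 + 1·v2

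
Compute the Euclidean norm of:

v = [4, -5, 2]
6.708

||v||₂ = √((4)² + (-5)² + (2)²) = √45 = 6.708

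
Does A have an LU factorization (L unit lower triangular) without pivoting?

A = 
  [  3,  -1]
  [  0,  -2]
Yes.
A[1,1] = 3 ≠ 0, so Gaussian elimination proceeds without a row swap: multiplier ℓ₂₁ = (0)/(3) = 0, and U[2,2] = -2 - (0)(-1) = -2.
L = 
  [  1,   0]
  [  0,   1]
U = 
  [  3,  -1]
  [  0,  -2]
Check row 2 of LU: [(0)(3), (0)(-1) + (-2)] = [0, -2] = row 2 of A ✓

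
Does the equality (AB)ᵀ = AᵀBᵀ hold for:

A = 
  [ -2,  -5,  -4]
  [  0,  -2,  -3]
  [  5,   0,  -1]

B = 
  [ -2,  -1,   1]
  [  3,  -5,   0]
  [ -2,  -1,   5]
No

(AB)ᵀ = 
  [ -3,   0,  -8]
  [ 31,  13,  -4]
  [-22, -15,   0]

AᵀBᵀ = 
  [  9,  -6,  29]
  [ 12,  -5,  12]
  [ 10,   3,   6]

The two matrices differ, so (AB)ᵀ ≠ AᵀBᵀ in general. The correct identity is (AB)ᵀ = BᵀAᵀ.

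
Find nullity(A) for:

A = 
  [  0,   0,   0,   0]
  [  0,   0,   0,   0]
nullity(A) = 4

Row reduce:
(no row operations needed)
REF = 
  [  0,   0,   0,   0]
  [  0,   0,   0,   0]
Pivot columns: none → 0 pivots.
rank(A) = 0, so nullity(A) = 4 - 0 = 4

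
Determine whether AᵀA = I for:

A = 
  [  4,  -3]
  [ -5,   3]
No

AᵀA = 
  [ 41, -27]
  [-27,  18]
≠ I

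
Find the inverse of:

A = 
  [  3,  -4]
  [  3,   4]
det(A) = (3)(4) - (-4)(3) = 24
For a 2×2 matrix, A⁻¹ = (1/det(A)) · [[d, -b], [-c, a]]
    = (1/24) · [[4, 4], [-3, 3]]

A⁻¹ = 
  [ 1/6,  1/6]
  [-1/8,  1/8]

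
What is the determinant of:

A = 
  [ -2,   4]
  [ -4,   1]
14

For a 2×2 matrix, det = ad - bc = (-2)(1) - (4)(-4) = 14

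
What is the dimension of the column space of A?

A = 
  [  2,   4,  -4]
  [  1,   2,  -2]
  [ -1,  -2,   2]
dim(Col(A)) = 1

Row reduce:
R2 → R2 - (1/2)·R1
R3 → R3 + (1/2)·R1
REF = 
  [  2,   4,  -4]
  [  0,   0,   0]
  [  0,   0,   0]
Pivot columns: 1 → 1 pivot.
dim(Col(A)) = number of pivot columns = 1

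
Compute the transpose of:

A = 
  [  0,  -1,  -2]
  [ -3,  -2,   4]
Aᵀ = 
  [  0,  -3]
  [ -1,  -2]
  [ -2,   4]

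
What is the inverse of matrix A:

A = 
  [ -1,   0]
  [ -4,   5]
det(A) = (-1)(5) - (0)(-4) = -5
For a 2×2 matrix, A⁻¹ = (1/det(A)) · [[d, -b], [-c, a]]
    = (-1/5) · [[5, 0], [4, -1]]

A⁻¹ = 
  [  -1,    0]
  [-4/5,  1/5]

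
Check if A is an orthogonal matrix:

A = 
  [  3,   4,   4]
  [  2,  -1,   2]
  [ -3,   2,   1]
No

AᵀA = 
  [ 22,   4,  13]
  [  4,  21,  16]
  [ 13,  16,  21]
≠ I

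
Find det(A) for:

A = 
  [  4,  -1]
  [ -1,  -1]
-5

For a 2×2 matrix, det = ad - bc = (4)(-1) - (-1)(-1) = -5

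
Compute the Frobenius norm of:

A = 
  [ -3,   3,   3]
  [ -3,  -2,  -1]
||A||_F = 6.403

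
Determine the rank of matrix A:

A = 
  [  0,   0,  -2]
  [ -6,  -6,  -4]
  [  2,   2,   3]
Row reduce:
Swap R1 ↔ R2
R3 → R3 + (1/3)·R1
R3 → R3 + (5/6)·R2
REF = 
  [ -6,  -6,  -4]
  [  0,   0,  -2]
  [  0,   0,   0]
Pivot columns: 1, 3 → 2 pivots.

rank(A) = 2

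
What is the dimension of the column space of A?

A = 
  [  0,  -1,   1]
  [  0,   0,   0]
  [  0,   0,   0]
dim(Col(A)) = 1

Row reduce:
(no row operations needed)
REF = 
  [  0,  -1,   1]
  [  0,   0,   0]
  [  0,   0,   0]
Pivot columns: 2 → 1 pivot.
dim(Col(A)) = number of pivot columns = 1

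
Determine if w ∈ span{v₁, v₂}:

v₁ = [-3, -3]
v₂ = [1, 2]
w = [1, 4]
Yes

Form the augmented matrix and row-reduce:
[v₁|v₂|w] = 
  [ -3,   1,   1]
  [ -3,   2,   4]
R2 → R2 - (1)·R1
REF = 
  [ -3,   1,   1]
  [  0,   1,   3]

No row of the form [0 0 | nonzero], so the system is consistent. Back-substitution gives c₁ = 2/3, c₂ = 3: w = (2/3)·v₁ + (3)·v₂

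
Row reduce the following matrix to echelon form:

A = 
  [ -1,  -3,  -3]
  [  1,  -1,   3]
Row operations:
R2 → R2 + (1)·R1

Resulting echelon form:
REF = 
  [ -1,  -3,  -3]
  [  0,  -4,   0]

Rank = 2 (number of non-zero pivot rows).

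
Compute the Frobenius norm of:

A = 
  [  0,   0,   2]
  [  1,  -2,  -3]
||A||_F = 4.243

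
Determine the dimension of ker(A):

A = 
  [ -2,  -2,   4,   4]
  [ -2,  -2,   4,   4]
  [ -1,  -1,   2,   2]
nullity(A) = 3

Row reduce:
R2 → R2 - (1)·R1
R3 → R3 - (1/2)·R1
REF = 
  [ -2,  -2,   4,   4]
  [  0,   0,   0,   0]
  [  0,   0,   0,   0]
Pivot columns: 1 → 1 pivot.
rank(A) = 1, so nullity(A) = 4 - 1 = 3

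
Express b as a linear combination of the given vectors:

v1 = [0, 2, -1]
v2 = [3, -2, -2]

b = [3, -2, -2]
c1 = 0, c2 = 1

b = 0·v1 + 1·v2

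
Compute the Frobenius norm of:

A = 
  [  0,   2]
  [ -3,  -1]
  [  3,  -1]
||A||_F = 4.899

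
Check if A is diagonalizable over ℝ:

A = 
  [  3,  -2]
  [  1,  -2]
Yes

tr(A) = 1, det(A) = -4
Characteristic polynomial: λ² - tr(A)λ + det(A) = λ² - λ - 4
λ² - λ - 4 = 0  ⇒  λ = (1 ± √((-1)² - 4·(-4)))/2 = (1 ± √(17))/2
  = (1 + √17)/2,  (1 - √17)/2
Eigenvalues: (1 + √17)/2, (1 - √17)/2  (≈ 2.562, -1.562)
The two irrational eigenvalues are distinct (simple), so each has alg. mult. = geom. mult. = 1.
Sum of geometric multiplicities equals n, so A has n independent eigenvectors.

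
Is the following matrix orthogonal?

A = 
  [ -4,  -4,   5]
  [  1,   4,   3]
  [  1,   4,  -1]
No

AᵀA = 
  [ 18,  24, -18]
  [ 24,  48, -12]
  [-18, -12,  35]
≠ I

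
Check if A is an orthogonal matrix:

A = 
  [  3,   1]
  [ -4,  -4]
No

AᵀA = 
  [ 25,  19]
  [ 19,  17]
≠ I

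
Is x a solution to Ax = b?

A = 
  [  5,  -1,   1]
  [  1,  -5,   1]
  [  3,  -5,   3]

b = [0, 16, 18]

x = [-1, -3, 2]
Yes

Ax = [0, 16, 18] = b ✓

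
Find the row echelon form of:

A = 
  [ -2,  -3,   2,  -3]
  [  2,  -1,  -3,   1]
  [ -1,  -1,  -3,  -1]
Row operations:
R2 → R2 + (1)·R1
R3 → R3 - (1/2)·R1
R3 → R3 + (1/8)·R2

Resulting echelon form:
REF = 
  [   -2,    -3,     2,    -3]
  [    0,    -4,    -1,    -2]
  [    0,     0, -33/8,   1/4]

Rank = 3 (number of non-zero pivot rows).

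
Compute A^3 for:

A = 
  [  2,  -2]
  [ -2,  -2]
A^3 = 
  [ 16, -16]
  [-16, -16]

A² = A·A:
A²[1,1] = (2)(2) + (-2)(-2) = 8
A²[1,2] = (2)(-2) + (-2)(-2) = 0
A²[2,1] = (-2)(2) + (-2)(-2) = 0
A²[2,2] = (-2)(-2) + (-2)(-2) = 8
A² = 
  [  8,   0]
  [  0,   8]

A^3 = A^2·A:
A^3[1,1] = (8)(2) + (0)(-2) = 16
A^3[1,2] = (8)(-2) + (0)(-2) = -16
A^3[2,1] = (0)(2) + (8)(-2) = -16
A^3[2,2] = (0)(-2) + (8)(-2) = -16
A^3 = 
  [ 16, -16]
  [-16, -16]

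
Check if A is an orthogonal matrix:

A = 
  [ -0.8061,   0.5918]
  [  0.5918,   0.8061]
Yes

AᵀA = 
  [  1,   0]
  [  0,   1]
≈ I (equal to I up to the 4-dp rounding of the entries)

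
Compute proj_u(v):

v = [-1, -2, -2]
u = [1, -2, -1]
proj_u(v) = [5/6, -5/3, -5/6]

v·u = (-1)(1) + (-2)(-2) + (-2)(-1) = 5
u·u = (1)² + (-2)² + (-1)² = 6
proj_u(v) = (v·u / u·u) × u = (5/6) × u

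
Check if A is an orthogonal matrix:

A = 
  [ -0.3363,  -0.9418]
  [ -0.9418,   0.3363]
Yes

AᵀA = 
  [  1.0001,   0]
  [  0,   1.0001]
≈ I (equal to I up to the 4-dp rounding of the entries)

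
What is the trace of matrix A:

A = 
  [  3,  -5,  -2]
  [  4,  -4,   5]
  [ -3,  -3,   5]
4

tr(A) = 3 + -4 + 5 = 4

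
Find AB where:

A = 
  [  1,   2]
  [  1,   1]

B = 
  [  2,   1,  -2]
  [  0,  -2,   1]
A is 2×2 and B is 2×3, so AB is 2×3. Each entry is (row of A)·(column of B):
AB[1,1] = (1)(2) + (2)(0) = 2
AB[1,2] = (1)(1) + (2)(-2) = -3
AB[1,3] = (1)(-2) + (2)(1) = 0
AB[2,1] = (1)(2) + (1)(0) = 2
AB[2,2] = (1)(1) + (1)(-2) = -1
AB[2,3] = (1)(-2) + (1)(1) = -1

AB = 
  [  2,  -3,   0]
  [  2,  -1,  -1]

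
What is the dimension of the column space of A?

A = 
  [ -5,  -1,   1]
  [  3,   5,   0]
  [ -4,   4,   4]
Row reduce:
R2 → R2 + (3/5)·R1
R3 → R3 - (4/5)·R1
R3 → R3 - (12/11)·R2
REF = 
  [   -5,    -1,     1]
  [    0,  22/5,   3/5]
  [    0,     0, 28/11]
Pivot columns: 1, 2, 3 → 3 pivots.
dim(Col(A)) = number of pivot columns = 3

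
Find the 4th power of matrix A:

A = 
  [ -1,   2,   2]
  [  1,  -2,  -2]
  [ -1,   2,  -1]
A² = A·A:
A²[1,1] = (-1)(-1) + (2)(1) + (2)(-1) = 1
A²[1,2] = (-1)(2) + (2)(-2) + (2)(2) = -2
A²[1,3] = (-1)(2) + (2)(-2) + (2)(-1) = -8
A²[2,1] = (1)(-1) + (-2)(1) + (-2)(-1) = -1
A²[2,2] = (1)(2) + (-2)(-2) + (-2)(2) = 2
A²[2,3] = (1)(2) + (-2)(-2) + (-2)(-1) = 8
A²[3,1] = (-1)(-1) + (2)(1) + (-1)(-1) = 4
A²[3,2] = (-1)(2) + (2)(-2) + (-1)(2) = -8
A²[3,3] = (-1)(2) + (2)(-2) + (-1)(-1) = -5
A² = 
  [  1,  -2,  -8]
  [ -1,   2,   8]
  [  4,  -8,  -5]

A^3 = A^2·A:
A^3[1,1] = (1)(-1) + (-2)(1) + (-8)(-1) = 5
A^3[1,2] = (1)(2) + (-2)(-2) + (-8)(2) = -10
A^3[1,3] = (1)(2) + (-2)(-2) + (-8)(-1) = 14
A^3[2,1] = (-1)(-1) + (2)(1) + (8)(-1) = -5
A^3[2,2] = (-1)(2) + (2)(-2) + (8)(2) = 10
A^3[2,3] = (-1)(2) + (2)(-2) + (8)(-1) = -14
A^3[3,1] = (4)(-1) + (-8)(1) + (-5)(-1) = -7
A^3[3,2] = (4)(2) + (-8)(-2) + (-5)(2) = 14
A^3[3,3] = (4)(2) + (-8)(-2) + (-5)(-1) = 29
A^3 = 
  [  5, -10,  14]
  [ -5,  10, -14]
  [ -7,  14,  29]

A^4 = A^3·A:
A^4[1,1] = (5)(-1) + (-10)(1) + (14)(-1) = -29
A^4[1,2] = (5)(2) + (-10)(-2) + (14)(2) = 58
A^4[1,3] = (5)(2) + (-10)(-2) + (14)(-1) = 16
A^4[2,1] = (-5)(-1) + (10)(1) + (-14)(-1) = 29
A^4[2,2] = (-5)(2) + (10)(-2) + (-14)(2) = -58
A^4[2,3] = (-5)(2) + (10)(-2) + (-14)(-1) = -16
A^4[3,1] = (-7)(-1) + (14)(1) + (29)(-1) = -8
A^4[3,2] = (-7)(2) + (14)(-2) + (29)(2) = 16
A^4[3,3] = (-7)(2) + (14)(-2) + (29)(-1) = -71
A^4 = 
  [-29,  58,  16]
  [ 29, -58, -16]
  [ -8,  16, -71]

Therefore
A^4 = 
  [-29,  58,  16]
  [ 29, -58, -16]
  [ -8,  16, -71]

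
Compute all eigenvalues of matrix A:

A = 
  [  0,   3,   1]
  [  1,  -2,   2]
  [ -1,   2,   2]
Characteristic polynomial: det(λI - A) = λ³ - 10λ + 12
Testing integer divisors of the constant term: p(2) = 0, so (λ - 2) is a factor:
p(λ) = (λ - 2)(λ² + 2λ - 6)
λ² + 2λ - 6 = 0  ⇒  λ = (-2 ± √((2)² - 4·(-6)))/2 = (-2 ± √(28))/2
  = -1 + √7,  -1 - √7

λ = 2, -1 + √7, -1 - √7  (≈ 2, 1.646, -3.646)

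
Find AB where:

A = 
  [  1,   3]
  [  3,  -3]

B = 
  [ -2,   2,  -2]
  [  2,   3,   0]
A is 2×2 and B is 2×3, so AB is 2×3. Each entry is (row of A)·(column of B):
AB[1,1] = (1)(-2) + (3)(2) = 4
AB[1,2] = (1)(2) + (3)(3) = 11
AB[1,3] = (1)(-2) + (3)(0) = -2
AB[2,1] = (3)(-2) + (-3)(2) = -12
AB[2,2] = (3)(2) + (-3)(3) = -3
AB[2,3] = (3)(-2) + (-3)(0) = -6

AB = 
  [  4,  11,  -2]
  [-12,  -3,  -6]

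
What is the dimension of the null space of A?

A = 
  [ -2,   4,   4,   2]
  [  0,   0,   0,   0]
nullity(A) = 3

Row reduce:
(no row operations needed)
REF = 
  [ -2,   4,   4,   2]
  [  0,   0,   0,   0]
Pivot columns: 1 → 1 pivot.
rank(A) = 1, so nullity(A) = 4 - 1 = 3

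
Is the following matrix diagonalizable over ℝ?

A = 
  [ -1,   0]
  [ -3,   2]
Yes

tr(A) = 1, det(A) = -2
Characteristic polynomial: λ² - tr(A)λ + det(A) = λ² - λ - 2
λ² - λ - 2 = (λ + 1)(λ - 2)
Eigenvalues: 2, -1
λ=-1: alg. mult. = 1, geom. mult. = 2 - rank(A - (-1)I) = 2 - 1 = 1
λ=2: alg. mult. = 1, geom. mult. = 2 - rank(A - (2)I) = 2 - 1 = 1
Sum of geometric multiplicities equals n, so A has n independent eigenvectors.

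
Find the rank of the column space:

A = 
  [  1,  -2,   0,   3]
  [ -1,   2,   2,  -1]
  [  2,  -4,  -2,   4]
Row reduce:
R2 → R2 + (1)·R1
R3 → R3 - (2)·R1
R3 → R3 + (1)·R2
REF = 
  [  1,  -2,   0,   3]
  [  0,   0,   2,   2]
  [  0,   0,   0,   0]
Pivot columns: 1, 3 → 2 pivots.
dim(Col(A)) = number of pivot columns = 2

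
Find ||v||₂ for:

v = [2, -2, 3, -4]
5.745

||v||₂ = √((2)² + (-2)² + (3)² + (-4)²) = √33 = 5.745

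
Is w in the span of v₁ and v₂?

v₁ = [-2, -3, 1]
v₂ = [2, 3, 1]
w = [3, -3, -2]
No

Form the augmented matrix and row-reduce:
[v₁|v₂|w] = 
  [ -2,   2,   3]
  [ -3,   3,  -3]
  [  1,   1,  -2]
R2 → R2 - (3/2)·R1
R3 → R3 + (1/2)·R1
Swap R2 ↔ R3
REF = 
  [   -2,     2,     3]
  [    0,     2,  -1/2]
  [    0,     0, -15/2]

Row 3 reads [0 0 | -15/2], i.e. 0 = -15/2, so the system is inconsistent and w ∉ span{v₁, v₂}.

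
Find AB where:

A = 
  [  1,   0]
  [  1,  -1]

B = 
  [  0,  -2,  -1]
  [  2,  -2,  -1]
A is 2×2 and B is 2×3, so AB is 2×3. Each entry is (row of A)·(column of B):
AB[1,1] = (1)(0) + (0)(2) = 0
AB[1,2] = (1)(-2) + (0)(-2) = -2
AB[1,3] = (1)(-1) + (0)(-1) = -1
AB[2,1] = (1)(0) + (-1)(2) = -2
AB[2,2] = (1)(-2) + (-1)(-2) = 0
AB[2,3] = (1)(-1) + (-1)(-1) = 0

AB = 
  [  0,  -2,  -1]
  [ -2,   0,   0]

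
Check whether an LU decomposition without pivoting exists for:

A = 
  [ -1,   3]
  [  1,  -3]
Yes.
A[1,1] = -1 ≠ 0, so Gaussian elimination proceeds without a row swap: multiplier ℓ₂₁ = (1)/(-1) = -1, and U[2,2] = -3 - (-1)(3) = 0.
L = 
  [  1,   0]
  [ -1,   1]
U = 
  [ -1,   3]
  [  0,   0]
Check row 2 of LU: [(-1)(-1), (-1)(3) + 0] = [1, -3] = row 2 of A ✓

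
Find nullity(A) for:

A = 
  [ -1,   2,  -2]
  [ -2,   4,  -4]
nullity(A) = 2

Row reduce:
R2 → R2 - (2)·R1
REF = 
  [ -1,   2,  -2]
  [  0,   0,   0]
Pivot columns: 1 → 1 pivot.
rank(A) = 1, so nullity(A) = 3 - 1 = 2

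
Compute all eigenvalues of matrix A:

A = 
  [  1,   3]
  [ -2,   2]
tr(A) = 3, det(A) = 8
Characteristic polynomial: λ² - tr(A)λ + det(A) = λ² - 3λ + 8
λ² - 3λ + 8 = 0  ⇒  λ = (3 ± √((-3)² - 4·(8)))/2 = (3 ± √(-23))/2
  = (3 + i√23)/2,  (3 - i√23)/2

λ = (3 + i√23)/2, (3 - i√23)/2  (≈ 1.5 + 2.398i, 1.5 - 2.398i)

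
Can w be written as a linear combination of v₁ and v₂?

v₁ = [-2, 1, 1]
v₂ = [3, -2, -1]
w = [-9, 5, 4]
Yes

Form the augmented matrix and row-reduce:
[v₁|v₂|w] = 
  [ -2,   3,  -9]
  [  1,  -2,   5]
  [  1,  -1,   4]
R2 → R2 + (1/2)·R1
R3 → R3 + (1/2)·R1
R3 → R3 + (1)·R2
REF = 
  [  -2,    3,   -9]
  [   0, -1/2,  1/2]
  [   0,    0,    0]

No row of the form [0 0 | nonzero], so the system is consistent. Back-substitution gives c₁ = 3, c₂ = -1: w = (3)·v₁ + (-1)·v₂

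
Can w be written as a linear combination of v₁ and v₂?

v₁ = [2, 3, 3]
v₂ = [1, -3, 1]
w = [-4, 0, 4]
No

Form the augmented matrix and row-reduce:
[v₁|v₂|w] = 
  [  2,   1,  -4]
  [  3,  -3,   0]
  [  3,   1,   4]
R2 → R2 - (3/2)·R1
R3 → R3 - (3/2)·R1
R3 → R3 - (1/9)·R2
REF = 
  [   2,    1,   -4]
  [   0, -9/2,    6]
  [   0,    0, 28/3]

Row 3 reads [0 0 | 28/3], i.e. 0 = 28/3, so the system is inconsistent and w ∉ span{v₁, v₂}.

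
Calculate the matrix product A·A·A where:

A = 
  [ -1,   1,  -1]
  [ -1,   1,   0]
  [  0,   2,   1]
A² = A·A:
A²[1,1] = (-1)(-1) + (1)(-1) + (-1)(0) = 0
A²[1,2] = (-1)(1) + (1)(1) + (-1)(2) = -2
A²[1,3] = (-1)(-1) + (1)(0) + (-1)(1) = 0
A²[2,1] = (-1)(-1) + (1)(-1) + (0)(0) = 0
A²[2,2] = (-1)(1) + (1)(1) + (0)(2) = 0
A²[2,3] = (-1)(-1) + (1)(0) + (0)(1) = 1
A²[3,1] = (0)(-1) + (2)(-1) + (1)(0) = -2
A²[3,2] = (0)(1) + (2)(1) + (1)(2) = 4
A²[3,3] = (0)(-1) + (2)(0) + (1)(1) = 1
A² = 
  [  0,  -2,   0]
  [  0,   0,   1]
  [ -2,   4,   1]

A^3 = A^2·A:
A^3[1,1] = (0)(-1) + (-2)(-1) + (0)(0) = 2
A^3[1,2] = (0)(1) + (-2)(1) + (0)(2) = -2
A^3[1,3] = (0)(-1) + (-2)(0) + (0)(1) = 0
A^3[2,1] = (0)(-1) + (0)(-1) + (1)(0) = 0
A^3[2,2] = (0)(1) + (0)(1) + (1)(2) = 2
A^3[2,3] = (0)(-1) + (0)(0) + (1)(1) = 1
A^3[3,1] = (-2)(-1) + (4)(-1) + (1)(0) = -2
A^3[3,2] = (-2)(1) + (4)(1) + (1)(2) = 4
A^3[3,3] = (-2)(-1) + (4)(0) + (1)(1) = 3
A^3 = 
  [  2,  -2,   0]
  [  0,   2,   1]
  [ -2,   4,   3]

Therefore
A^3 = 
  [  2,  -2,   0]
  [  0,   2,   1]
  [ -2,   4,   3]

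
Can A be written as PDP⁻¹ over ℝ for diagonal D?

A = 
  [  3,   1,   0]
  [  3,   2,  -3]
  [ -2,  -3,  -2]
Yes

Characteristic polynomial: det(λI - A) = λ³ - 3λ² - 16λ + 27
By the rational root theorem any rational root is an integer dividing 27; none of those is a root, so p(λ) has no rational roots and hence (being an irreducible cubic) no repeated roots.
Discriminant of the cubic: Δ = 25249
Δ > 0 ⇒ three distinct real eigenvalues: λ ≈ -3.579, 1.479, 5.099
Three distinct real eigenvalues, so A has 3 independent eigenvectors.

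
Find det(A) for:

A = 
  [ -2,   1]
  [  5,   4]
For a 2×2 matrix, det = ad - bc = (-2)(4) - (1)(5) = -13

det(A) = -13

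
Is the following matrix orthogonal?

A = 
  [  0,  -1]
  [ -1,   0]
Yes

AᵀA = 
  [  1,   0]
  [  0,   1]
= I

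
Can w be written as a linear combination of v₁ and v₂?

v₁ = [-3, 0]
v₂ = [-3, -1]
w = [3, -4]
Yes

Form the augmented matrix and row-reduce:
[v₁|v₂|w] = 
  [ -3,  -3,   3]
  [  0,  -1,  -4]
(already in echelon form — no row operations needed)

No row of the form [0 0 | nonzero], so the system is consistent. Back-substitution gives c₁ = -5, c₂ = 4: w = (-5)·v₁ + (4)·v₂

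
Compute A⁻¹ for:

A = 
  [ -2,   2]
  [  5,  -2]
det(A) = (-2)(-2) - (2)(5) = -6
For a 2×2 matrix, A⁻¹ = (1/det(A)) · [[d, -b], [-c, a]]
    = (-1/6) · [[-2, -2], [-5, -2]]

A⁻¹ = 
  [1/3, 1/3]
  [5/6, 1/3]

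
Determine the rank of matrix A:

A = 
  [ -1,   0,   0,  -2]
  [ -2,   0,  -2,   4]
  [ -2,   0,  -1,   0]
Row reduce:
R2 → R2 - (2)·R1
R3 → R3 - (2)·R1
R3 → R3 - (1/2)·R2
REF = 
  [ -1,   0,   0,  -2]
  [  0,   0,  -2,   8]
  [  0,   0,   0,   0]
Pivot columns: 1, 3 → 2 pivots.

rank(A) = 2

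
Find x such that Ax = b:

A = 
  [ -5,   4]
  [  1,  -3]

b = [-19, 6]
Row reduce the augmented matrix [A|b]:
R2 → R2 + (1/5)·R1
REF = 
  [   -5,     4,   -19]
  [    0, -11/5,  11/5]

Back-substitution:
x₂ = (11/5) / (-11/5) = -1
x₁ = (-19 - (4)(-1)) / (-5) = 3

x = [3, -1]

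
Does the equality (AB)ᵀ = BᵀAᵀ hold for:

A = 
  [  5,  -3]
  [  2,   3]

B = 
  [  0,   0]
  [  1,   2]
Yes

(AB)ᵀ = 
  [ -3,   3]
  [ -6,   6]

BᵀAᵀ = 
  [ -3,   3]
  [ -6,   6]

Both sides are equal — this is the standard identity (AB)ᵀ = BᵀAᵀ, which holds for all A, B.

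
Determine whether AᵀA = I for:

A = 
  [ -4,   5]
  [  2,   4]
No

AᵀA = 
  [ 20, -12]
  [-12,  41]
≠ I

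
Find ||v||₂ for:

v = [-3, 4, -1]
5.099

||v||₂ = √((-3)² + (4)² + (-1)²) = √26 = 5.099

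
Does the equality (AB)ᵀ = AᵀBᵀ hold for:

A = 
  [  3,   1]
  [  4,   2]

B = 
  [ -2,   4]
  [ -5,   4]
No

(AB)ᵀ = 
  [-11, -18]
  [ 16,  24]

AᵀBᵀ = 
  [ 10,   1]
  [  6,   3]

The two matrices differ, so (AB)ᵀ ≠ AᵀBᵀ in general. The correct identity is (AB)ᵀ = BᵀAᵀ.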